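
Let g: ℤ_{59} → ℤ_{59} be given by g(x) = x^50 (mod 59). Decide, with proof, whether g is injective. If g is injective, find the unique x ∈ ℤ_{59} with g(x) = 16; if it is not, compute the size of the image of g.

g(29): Repeated squaring mod 59: 29^1 ≡ 29, 29^2 ≡ 29² = 841 ≡ 15, 29^4 ≡ 15² = 225 ≡ 48, 29^8 ≡ 48² = 2304 ≡ 3, 29^16 ≡ 3² = 9, 29^32 ≡ 9² = 81 ≡ 22. Since 50 = 32 + 16 + 2, 29^50 ≡ 22·9·15: 22·9 = 198 ≡ 21, then 21·15 = 315 ≡ 20. So 29^50 ≡ 20 (mod 59).
g(30): Repeated squaring mod 59: 30^1 ≡ 30, 30^2 ≡ 30² = 900 ≡ 15, 30^4 ≡ 15² = 225 ≡ 48, 30^8 ≡ 48² = 2304 ≡ 3, 30^16 ≡ 3² = 9, 30^32 ≡ 9² = 81 ≡ 22. Since 50 = 32 + 16 + 2, 30^50 ≡ 22·9·15: 22·9 = 198 ≡ 21, then 21·15 = 315 ≡ 20. So 30^50 ≡ 20 (mod 59).
So g(29) = g(30) = 20 while 29 ≠ 30, hence g is not injective.
Since g is not injective, we determine |image(g)|. Computing x^50 mod 59 for each x (by repeated squaring, reducing mod 59 at every step), the values g(0), g(1), …, g(58) are: 0, 1, 3, 5, 9, 21, 15, 57, 27, 25, 4, 51, 45, 26, 53, 46, 22, 29, 16, 36, 12, 49, 35, 48, 17, 28, 19, 7, 41, 20, 20, 41, 7, 19, 28, 17, 48, 35, 49, 12, 36, 16, 29, 22, 46, 53, 26, 45, 51, 4, 25, 27, 57, 15, 21, 9, 5, 3, 1.
The distinct values are {0, 1, 3, 4, 5, 7, 9, 12, 15, 16, 17, 19, 20, 21, 22, 25, 26, 27, 28, 29, 35, 36, 41, 45, 46, 48, 49, 51, 53, 57}; there are 30 of them.

30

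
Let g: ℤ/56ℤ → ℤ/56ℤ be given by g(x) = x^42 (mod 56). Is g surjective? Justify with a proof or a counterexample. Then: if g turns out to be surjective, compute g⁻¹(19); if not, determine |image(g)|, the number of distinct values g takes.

g(1) = 1^42 = 1.
g(3): Repeated squaring mod 56: 3^1 ≡ 3, 3^2 ≡ 3² = 9, 3^4 ≡ 9² = 81 ≡ 25, 3^8 ≡ 25² = 625 ≡ 9, 3^16 ≡ 9² = 81 ≡ 25, 3^32 ≡ 25² = 625 ≡ 9. Since 42 = 32 + 8 + 2, 3^42 ≡ 9·9·9: 9·9 = 81 ≡ 25, then 25·9 = 225 ≡ 1. So 3^42 ≡ 1 (mod 56).
So g(1) = g(3) = 1 while 1 ≠ 3, hence g is not injective.
A non-injective map from the 56-element set ℤ/56ℤ to itself takes at most 55 distinct values, so it cannot be surjective. Therefore g is not surjective.
Since g is not surjective, we determine |image(g)|. Computing x^42 mod 56 for each x (by repeated squaring, reducing mod 56 at every step), the values g(0), g(1), …, g(55) are: 0, 1, 8, 1, 8, 1, 8, 49, 8, 1, 8, 1, 8, 1, 0, 1, 8, 1, 8, 1, 8, 49, 8, 1, 8, 1, 8, 1, 0, 1, 8, 1, 8, 1, 8, 49, 8, 1, 8, 1, 8, 1, 0, 1, 8, 1, 8, 1, 8, 49, 8, 1, 8, 1, 8, 1.
The distinct values are {0, 1, 8, 49}; there are 4 of them.

4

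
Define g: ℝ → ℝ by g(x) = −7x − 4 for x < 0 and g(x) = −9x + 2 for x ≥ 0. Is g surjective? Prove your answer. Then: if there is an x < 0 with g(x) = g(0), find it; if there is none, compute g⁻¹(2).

Both pieces are strictly decreasing (slopes −7 and −9), so each is injective on its own interval.
The left piece maps (−∞, 0) onto (−4, ∞); the right piece maps [0, ∞) onto (−∞, 2].
The union (−4, ∞) ∪ (−∞, 2] covers ℝ, so g is surjective.
For the follow-up: the images overlap, so an x < 0 with g(x) = g(0) exists. g(0) = 2; solving −7x − 4 = 2 for x < 0 gives x = (2 + 4)/(−7) = −6/7.

-6/7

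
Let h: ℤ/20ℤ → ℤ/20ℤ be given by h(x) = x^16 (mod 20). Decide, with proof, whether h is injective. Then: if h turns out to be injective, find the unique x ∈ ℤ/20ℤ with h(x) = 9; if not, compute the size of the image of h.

h(1) = 1^16 = 1.
h(3): Repeated squaring mod 20: 3^1 ≡ 3, 3^2 ≡ 3² = 9, 3^4 ≡ 9² = 81 ≡ 1, 3^8 ≡ 1² = 1, 3^16 ≡ 1² = 1. So 3^16 ≡ 1 (mod 20).
So h(1) = h(3) = 1 while 1 ≠ 3, so h is not injective.
Since h is not injective, we determine |image(h)|. Computing x^16 mod 20 for each x (by repeated squaring, reducing mod 20 at every step), the values h(0), h(1), …, h(19) are: 0, 1, 16, 1, 16, 5, 16, 1, 16, 1, 0, 1, 16, 1, 16, 5, 16, 1, 16, 1.
The distinct values are {0, 1, 5, 16}; there are 4 of them.

4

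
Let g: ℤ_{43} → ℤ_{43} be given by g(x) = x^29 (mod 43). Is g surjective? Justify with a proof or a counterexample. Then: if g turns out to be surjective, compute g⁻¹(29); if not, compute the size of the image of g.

12

Since 43 is prime, the nonzero elements of ℤ_{43} form a cyclic group of order 42.
As gcd(29, 42) = 1, raising to the 29th power is a bijection on this group: if s^29 ≡ t^29 then (st^{−1})^29 = 1, and the only element of order dividing gcd(29, 42) = 1 is 1, so s = t.
With g(0) = 0 this makes g injective on all of ℤ_{43}, hence bijective (finite equal-size domain and codomain). In particular g is surjective.
Since g is surjective, we find the preimage of 29. The inverse of x ↦ x^29 on (ℤ_{43})^× is x ↦ x^29, because 29·29 = 841 = 20·42 + 1 ≡ 1 (mod 42) and x^{42} = 1 for x ≠ 0 (Fermat). So g⁻¹(29) = 29^29 mod 43.
Repeated squaring mod 43: 29^1 ≡ 29, 29^2 ≡ 29² = 841 ≡ 24, 29^4 ≡ 24² = 576 ≡ 17, 29^8 ≡ 17² = 289 ≡ 31, 29^16 ≡ 31² = 961 ≡ 15. Since 29 = 16 + 8 + 4 + 1, 29^29 ≡ 15·31·17·29: 15·31 = 465 ≡ 35, then 35·17 = 595 ≡ 36, then 36·29 = 1044 ≡ 12. So 29^29 ≡ 12 (mod 43).
Hence g⁻¹(29) = 12.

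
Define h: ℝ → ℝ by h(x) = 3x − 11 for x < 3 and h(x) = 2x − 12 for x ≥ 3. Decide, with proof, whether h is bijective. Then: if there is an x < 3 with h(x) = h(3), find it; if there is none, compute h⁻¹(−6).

Both pieces are strictly increasing (slopes 3 and 2), so each is injective on its own interval.
The left piece maps (−∞, 3) onto (−∞, −2); the right piece maps [3, ∞) onto [−6, ∞).
These images overlap. In particular h(3) = −6 (right piece), and solving 3x − 11 = −6 on the left piece gives x = 5/3 < 3.
So h(5/3) = h(3) with 5/3 ≠ 3, and h is not injective, hence not bijective. This x = 5/3 is the requested value below 3.

5/3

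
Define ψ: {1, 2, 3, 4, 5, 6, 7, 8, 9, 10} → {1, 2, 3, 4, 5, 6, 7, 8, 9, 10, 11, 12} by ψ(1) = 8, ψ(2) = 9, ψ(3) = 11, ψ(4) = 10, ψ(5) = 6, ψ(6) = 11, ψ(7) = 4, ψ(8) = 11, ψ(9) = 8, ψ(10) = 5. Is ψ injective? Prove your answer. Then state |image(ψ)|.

7

ψ(3) = 11 = ψ(6) with 3 ≠ 6, so ψ is not injective.
The image of ψ is {4, 5, 6, 8, 9, 10, 11}, which has 7 elements.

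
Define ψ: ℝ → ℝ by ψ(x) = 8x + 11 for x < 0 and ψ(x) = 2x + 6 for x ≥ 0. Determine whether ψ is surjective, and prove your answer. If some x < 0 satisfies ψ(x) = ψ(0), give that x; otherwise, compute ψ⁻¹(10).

-5/8

Both pieces are strictly increasing (slopes 8 and 2), so each is injective on its own interval.
The left piece maps (−∞, 0) onto (−∞, 11); the right piece maps [0, ∞) onto [6, ∞).
The union (−∞, 11) ∪ [6, ∞) covers ℝ, so ψ is surjective.
For the follow-up: the images overlap, so an x < 0 with ψ(x) = ψ(0) exists. ψ(0) = 6; solving 8x + 11 = 6 for x < 0 gives x = (6 − 11)/8 = −5/8.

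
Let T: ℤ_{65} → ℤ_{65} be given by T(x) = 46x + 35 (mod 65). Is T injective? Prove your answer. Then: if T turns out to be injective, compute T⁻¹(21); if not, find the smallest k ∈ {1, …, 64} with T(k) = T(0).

Recall: T is injective when T(s) = T(t) forces s = t.
Suppose T(s) = T(t) in ℤ_{65}. Then 46s + 35 ≡ 46t + 35 (mod 65), hence 46(s − t) ≡ 0 (mod 65).
Since gcd(46, 65) = 1, 46 is invertible modulo 65, hence s − t ≡ 0 (mod 65), i.e. s = t.
Hence T is injective.
We now compute 46⁻¹ mod 65 explicitly. Euclid's algorithm: 65 = 1·46 + 19, 46 = 2·19 + 8, 19 = 2·8 + 3, 8 = 2·3 + 2, 3 = 1·2 + 1; back-substituting gives 1 = 41·46 − 29·65, so 46⁻¹ ≡ 41 (mod 65).
Since T is injective, we compute T⁻¹(21): solve 46x + 35 ≡ 21 (mod 65), i.e. 46x ≡ 51 (mod 65).
Multiplying by 46⁻¹ = 41 gives x ≡ 41·51 = 2091 = 32·65 + 11 ≡ 11 (mod 65).
Check: T(11) = 46·11 + 35 = 541 = 8·65 + 21 ≡ 21 (mod 65).

11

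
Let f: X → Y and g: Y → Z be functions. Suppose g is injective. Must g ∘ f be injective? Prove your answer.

No. Take X = {0, 1}, Y = Z = {0, 1, 2, 3, 4, 5}, f(0) = f(1) = 0, and g = identity (injective).
Then (g ∘ f)(0) = (g ∘ f)(1) = 0 with 0 ≠ 1, so g ∘ f is not injective.

not injective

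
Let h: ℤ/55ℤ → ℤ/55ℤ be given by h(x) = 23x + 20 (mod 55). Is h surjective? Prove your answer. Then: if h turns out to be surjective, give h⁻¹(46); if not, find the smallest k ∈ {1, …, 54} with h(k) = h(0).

37

By definition, surjectivity means every element of the codomain has a preimage under h.
Since gcd(23, 55) = 1, 23 is invertible modulo 55. Euclid's algorithm: 55 = 2·23 + 9, 23 = 2·9 + 5, 9 = 1·5 + 4, 5 = 1·4 + 1; back-substituting gives 1 = 12·23 − 5·55, so 23⁻¹ ≡ 12 (mod 55).
Then y ↦ 12(y − 20) is a two-sided inverse to h, so every y ∈ ℤ/55ℤ has a preimage.
Therefore h is surjective.
Since h is surjective, we compute h⁻¹(46): solve 23x + 20 ≡ 46 (mod 55), i.e. 23x ≡ 26 (mod 55).
Multiplying by 23⁻¹ = 12 gives x ≡ 12·26 = 312 = 5·55 + 37 ≡ 37 (mod 55).
Check: h(37) = 23·37 + 20 = 871 = 15·55 + 46 ≡ 46 (mod 55).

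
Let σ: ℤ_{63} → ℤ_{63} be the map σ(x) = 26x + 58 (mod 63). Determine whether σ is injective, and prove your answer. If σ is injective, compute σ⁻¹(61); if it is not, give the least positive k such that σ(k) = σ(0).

51

Suppose σ(s) = σ(t) in ℤ_{63}. Then 26s + 58 ≡ 26t + 58 (mod 63), therefore 26(s − t) ≡ 0 (mod 63).
Since gcd(26, 63) = 1, 26 is invertible modulo 63, so s − t ≡ 0 (mod 63), i.e. s = t.
So σ is injective.
We now compute 26⁻¹ mod 63 explicitly. Euclid's algorithm: 63 = 2·26 + 11, 26 = 2·11 + 4, 11 = 2·4 + 3, 4 = 1·3 + 1; back-substituting gives 1 = 17·26 − 7·63, so 26⁻¹ ≡ 17 (mod 63).
Since σ is injective, we compute σ⁻¹(61): solve 26x + 58 ≡ 61 (mod 63), i.e. 26x ≡ 3 (mod 63).
Multiplying by 26⁻¹ = 17 gives x ≡ 17·3 = 51 ≡ 51 (mod 63).
Check: σ(51) = 26·51 + 58 = 1384 = 21·63 + 61 ≡ 61 (mod 63).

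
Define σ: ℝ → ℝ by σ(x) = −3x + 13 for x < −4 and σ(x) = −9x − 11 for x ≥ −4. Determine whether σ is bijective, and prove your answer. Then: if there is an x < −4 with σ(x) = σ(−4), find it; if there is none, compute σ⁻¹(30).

-17/3

Both pieces are strictly decreasing (slopes −3 and −9), so each is injective on its own interval.
The left piece maps (−∞, −4) onto (25, ∞); the right piece maps [−4, ∞) onto (−∞, 25].
Since 25 = 25, the images partition ℝ: σ is injective and surjective, hence bijective.
Because the two images are disjoint, no x < −4 has σ(x) = σ(−4), so we compute σ⁻¹(30): 30 lies in (25, ∞), so solve −3x + 13 = 30: x = (30 − 13)/(−3) = −17/3.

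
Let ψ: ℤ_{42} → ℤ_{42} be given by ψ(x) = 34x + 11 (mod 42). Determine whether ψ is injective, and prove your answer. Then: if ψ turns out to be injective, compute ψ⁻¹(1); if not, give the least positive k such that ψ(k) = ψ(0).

We have gcd(34, 42) = 2 > 1. Taking s = 0 and t = 21: ψ(0) = 11 and ψ(21) = 34·21 + 11 = 725 ≡ 11 (mod 42).
So ψ(0) = ψ(21) while 0 ≠ 21, hence ψ is not injective.
Since ψ is not injective, we find the least positive k with ψ(k) = ψ(0): this means 34k ≡ 0 (mod 42), i.e. 42 ∣ 34k. Since gcd(34, 42) = 2, dividing through by 2 this holds exactly when 21 ∣ 17k, and as gcd(17, 21) = 1, exactly when 21 ∣ k.
The smallest positive such k is 21.

21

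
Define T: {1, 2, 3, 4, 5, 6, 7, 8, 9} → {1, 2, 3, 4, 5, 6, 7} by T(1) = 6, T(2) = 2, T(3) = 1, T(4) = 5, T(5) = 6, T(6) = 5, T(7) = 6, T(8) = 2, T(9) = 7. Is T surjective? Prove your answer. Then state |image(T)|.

5

No element maps to 3, so T is not surjective.
The image of T is {1, 2, 5, 6, 7}, which has 5 elements.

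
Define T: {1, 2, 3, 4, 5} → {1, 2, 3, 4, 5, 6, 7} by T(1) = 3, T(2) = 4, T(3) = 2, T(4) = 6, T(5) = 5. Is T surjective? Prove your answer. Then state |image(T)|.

5

No element maps to 1, so T is not surjective.
The image of T is {2, 3, 4, 5, 6}, which has 5 elements.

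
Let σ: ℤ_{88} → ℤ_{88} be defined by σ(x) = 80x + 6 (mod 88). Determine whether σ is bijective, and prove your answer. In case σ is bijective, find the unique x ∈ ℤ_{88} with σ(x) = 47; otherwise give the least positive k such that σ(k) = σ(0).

We have gcd(80, 88) = 8 > 1. Taking x_1 = 0 and x_2 = 11: σ(0) = 6 and σ(11) = 80·11 + 6 = 886 ≡ 6 (mod 88).
So σ(0) = σ(11) while 0 ≠ 11, hence σ is not injective, hence not bijective.
Since σ is not bijective, we find the least positive k with σ(k) = σ(0): this means 80k ≡ 0 (mod 88), i.e. 88 ∣ 80k. Since gcd(80, 88) = 8, dividing through by 8 this holds exactly when 11 ∣ 10k, and as gcd(10, 11) = 1, exactly when 11 ∣ k.
The smallest positive such k is 11.

11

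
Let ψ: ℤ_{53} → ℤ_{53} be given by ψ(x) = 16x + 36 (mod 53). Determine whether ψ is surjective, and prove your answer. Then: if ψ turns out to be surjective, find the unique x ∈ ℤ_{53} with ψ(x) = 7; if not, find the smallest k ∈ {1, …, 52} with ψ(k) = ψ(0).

28

Recall that surjectivity means every element of the codomain has a preimage under ψ.
Since gcd(16, 53) = 1, 16 is invertible modulo 53. Euclid's algorithm: 53 = 3·16 + 5, 16 = 3·5 + 1; back-substituting gives 1 = 10·16 − 3·53, so 16⁻¹ ≡ 10 (mod 53).
Then y ↦ 10(y − 36) is a two-sided inverse to ψ, so every y ∈ ℤ_{53} has a preimage.
Therefore ψ is surjective.
Since ψ is surjective, we compute ψ⁻¹(7): solve 16x + 36 ≡ 7 (mod 53), i.e. 16x ≡ 24 (mod 53).
Multiplying by 16⁻¹ = 10 gives x ≡ 10·24 = 240 = 4·53 + 28 ≡ 28 (mod 53).
Check: ψ(28) = 16·28 + 36 = 484 = 9·53 + 7 ≡ 7 (mod 53).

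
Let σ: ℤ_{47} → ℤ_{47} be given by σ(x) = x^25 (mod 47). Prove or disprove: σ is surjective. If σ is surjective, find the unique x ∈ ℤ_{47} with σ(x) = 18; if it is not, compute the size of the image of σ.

Since 47 is prime, the nonzero elements of ℤ_{47} form a cyclic group of order 46.
As gcd(25, 46) = 1, raising to the 25th power is a bijection on this group: if a^25 ≡ b^25 then (ab^{−1})^25 = 1, and the only element of order dividing gcd(25, 46) = 1 is 1, so a = b.
With σ(0) = 0 this makes σ injective on all of ℤ_{47}, hence bijective (finite equal-size domain and codomain). In particular σ is surjective.
Since σ is surjective, we find the preimage of 18. The inverse of x ↦ x^25 on (ℤ_{47})^× is x ↦ x^35, because 25·35 = 875 = 19·46 + 1 ≡ 1 (mod 46) and x^{46} = 1 for x ≠ 0 (Fermat). So σ⁻¹(18) = 18^35 mod 47.
Repeated squaring mod 47: 18^1 ≡ 18, 18^2 ≡ 18² = 324 ≡ 42, 18^4 ≡ 42² = 1764 ≡ 25, 18^8 ≡ 25² = 625 ≡ 14, 18^16 ≡ 14² = 196 ≡ 8, 18^32 ≡ 8² = 64 ≡ 17. Since 35 = 32 + 2 + 1, 18^35 ≡ 17·42·18: 17·42 = 714 ≡ 9, then 9·18 = 162 ≡ 21. So 18^35 ≡ 21 (mod 47).
Hence σ⁻¹(18) = 21.

21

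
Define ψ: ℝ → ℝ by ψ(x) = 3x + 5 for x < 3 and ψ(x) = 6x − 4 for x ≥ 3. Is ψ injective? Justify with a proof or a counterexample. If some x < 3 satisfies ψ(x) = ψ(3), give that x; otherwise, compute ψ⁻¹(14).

3

Both pieces are strictly increasing (slopes 3 and 6), so each is injective on its own interval.
The left piece maps (−∞, 3) onto (−∞, 14); the right piece maps [3, ∞) onto [14, ∞).
These images are disjoint, so no value is attained by both pieces. Therefore ψ is injective.
Because the two images are disjoint, no x < 3 has ψ(x) = ψ(3), so we compute ψ⁻¹(14): 14 lies in [14, ∞), so solve 6x − 4 = 14: x = (14 + 4)/6 = 3.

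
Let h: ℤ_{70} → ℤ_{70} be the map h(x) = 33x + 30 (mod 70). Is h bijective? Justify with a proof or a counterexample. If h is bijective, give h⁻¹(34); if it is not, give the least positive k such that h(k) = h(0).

68

If h(x_1) = h(x_2), then 33x_1 ≡ 33x_2 (mod 70). Because gcd(33, 70) = 1, we may cancel 33 to get x_1 ≡ x_2 (mod 70).
We now compute 33⁻¹ mod 70 explicitly. Euclid's algorithm: 70 = 2·33 + 4, 33 = 8·4 + 1; back-substituting gives 1 = 17·33 − 8·70, so 33⁻¹ ≡ 17 (mod 70).
Then y ↦ 17(y − 30) is a two-sided inverse to h, so every y ∈ ℤ_{70} has a preimage.
So h is bijective.
Since h is bijective, we find h⁻¹(34): we need 33x ≡ 34 − 30 ≡ 4 (mod 70). Using 33⁻¹ = 17: x ≡ 17·4 = 68, so x = 68.
Check: h(68) = 33·68 + 30 = 2274 = 32·70 + 34 ≡ 34 (mod 70).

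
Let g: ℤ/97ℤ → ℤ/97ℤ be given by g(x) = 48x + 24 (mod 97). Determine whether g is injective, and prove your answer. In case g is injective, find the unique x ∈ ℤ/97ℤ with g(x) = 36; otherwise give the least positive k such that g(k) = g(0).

If g(s) = g(t), then 48s ≡ 48t (mod 97). Because gcd(48, 97) = 1, we may cancel 48 to get s ≡ t (mod 97).
Therefore g is injective.
We now compute 48⁻¹ mod 97 explicitly. Euclid's algorithm: 97 = 2·48 + 1; back-substituting gives 1 = 95·48 − 47·97, so 48⁻¹ ≡ 95 (mod 97).
Since g is injective, we compute g⁻¹(36): solve 48x + 24 ≡ 36 (mod 97), i.e. 48x ≡ 12 (mod 97).
Multiplying by 48⁻¹ = 95 gives x ≡ 95·12 = 1140 = 11·97 + 73 ≡ 73 (mod 97).
Check: g(73) = 48·73 + 24 = 3528 = 36·97 + 36 ≡ 36 (mod 97).

73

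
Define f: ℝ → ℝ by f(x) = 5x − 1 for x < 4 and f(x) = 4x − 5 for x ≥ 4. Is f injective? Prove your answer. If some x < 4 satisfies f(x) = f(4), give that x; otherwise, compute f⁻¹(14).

Both pieces are strictly increasing (slopes 5 and 4), so each is injective on its own interval.
The left piece maps (−∞, 4) onto (−∞, 19); the right piece maps [4, ∞) onto [11, ∞).
These images overlap. In particular f(4) = 11 (right piece), and solving 5x − 1 = 11 on the left piece gives x = 12/5 < 4.
So f(12/5) = f(4) with 12/5 ≠ 4, and f is not injective. This x = 12/5 is the requested value below 4.

12/5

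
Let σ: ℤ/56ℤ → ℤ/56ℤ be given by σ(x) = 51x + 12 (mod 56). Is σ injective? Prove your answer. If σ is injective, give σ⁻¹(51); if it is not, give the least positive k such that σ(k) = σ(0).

If σ(x_1) = σ(x_2), then 51x_1 ≡ 51x_2 (mod 56). Because gcd(51, 56) = 1, we may cancel 51 to get x_1 ≡ x_2 (mod 56).
So σ is injective.
We now compute 51⁻¹ mod 56 explicitly. Euclid's algorithm: 56 = 1·51 + 5, 51 = 10·5 + 1; back-substituting gives 1 = 11·51 − 10·56, so 51⁻¹ ≡ 11 (mod 56).
Since σ is injective, we compute σ⁻¹(51): solve 51x + 12 ≡ 51 (mod 56), i.e. 51x ≡ 39 (mod 56).
Multiplying by 51⁻¹ = 11 gives x ≡ 11·39 = 429 = 7·56 + 37 ≡ 37 (mod 56).
Check: σ(37) = 51·37 + 12 = 1899 = 33·56 + 51 ≡ 51 (mod 56).

37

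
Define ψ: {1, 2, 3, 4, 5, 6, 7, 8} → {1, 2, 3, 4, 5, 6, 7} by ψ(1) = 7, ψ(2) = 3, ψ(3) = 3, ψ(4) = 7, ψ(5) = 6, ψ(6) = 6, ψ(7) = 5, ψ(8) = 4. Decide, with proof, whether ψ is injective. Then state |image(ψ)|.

ψ(2) = 3 = ψ(3) with 2 ≠ 3, so ψ is not injective.
The image of ψ is {3, 4, 5, 6, 7}, which has 5 elements.

5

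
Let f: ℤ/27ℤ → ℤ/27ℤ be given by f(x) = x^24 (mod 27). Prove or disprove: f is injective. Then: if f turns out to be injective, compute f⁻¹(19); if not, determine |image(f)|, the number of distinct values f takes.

4

f(0) = 0^24 = 0.
f(3): Repeated squaring mod 27: 3^1 ≡ 3, 3^2 ≡ 3² = 9, 3^4 ≡ 9² = 81 ≡ 0, 3^8 ≡ 0² = 0, 3^16 ≡ 0² = 0. Since 24 = 16 + 8, 3^24 ≡ 0·0: 0·0 = 0. So 3^24 ≡ 0 (mod 27).
So f(0) = f(3) = 0 while 0 ≠ 3, hence f is not injective.
Since f is not injective, we determine |image(f)|. Computing x^24 mod 27 for each x (by repeated squaring, reducing mod 27 at every step), the values f(0), f(1), …, f(26) are: 0, 1, 10, 0, 19, 19, 0, 10, 1, 0, 1, 10, 0, 19, 19, 0, 10, 1, 0, 1, 10, 0, 19, 19, 0, 10, 1.
The distinct values are {0, 1, 10, 19}; there are 4 of them.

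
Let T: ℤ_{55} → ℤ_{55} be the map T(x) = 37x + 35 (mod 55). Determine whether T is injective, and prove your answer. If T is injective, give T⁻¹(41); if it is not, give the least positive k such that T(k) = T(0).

Suppose T(s) = T(t) in ℤ_{55}. Then 37s + 35 ≡ 37t + 35 (mod 55), therefore 37(s − t) ≡ 0 (mod 55).
Since gcd(37, 55) = 1, 37 is invertible modulo 55, therefore s − t ≡ 0 (mod 55), i.e. s = t.
Hence T is injective.
We now compute 37⁻¹ mod 55 explicitly. Euclid's algorithm: 55 = 1·37 + 18, 37 = 2·18 + 1; back-substituting gives 1 = 3·37 − 2·55, so 37⁻¹ ≡ 3 (mod 55).
Since T is injective, we find T⁻¹(41): we need 37x ≡ 41 − 35 ≡ 6 (mod 55). Using 37⁻¹ = 3: x ≡ 3·6 = 18, so x = 18.
Check: T(18) = 37·18 + 35 = 701 = 12·55 + 41 ≡ 41 (mod 55).

18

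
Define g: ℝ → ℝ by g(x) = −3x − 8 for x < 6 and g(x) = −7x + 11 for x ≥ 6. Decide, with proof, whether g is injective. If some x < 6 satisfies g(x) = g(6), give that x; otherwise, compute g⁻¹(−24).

16/3

Both pieces are strictly decreasing (slopes −3 and −7), so each is injective on its own interval.
The left piece maps (−∞, 6) onto (−26, ∞); the right piece maps [6, ∞) onto (−∞, −31].
These images are disjoint, so no value is attained by both pieces. Thus g is injective.
Because the two images are disjoint, no x < 6 has g(x) = g(6), so we compute g⁻¹(−24): −24 lies in (−26, ∞), so solve −3x − 8 = −24: x = (−24 + 8)/(−3) = 16/3.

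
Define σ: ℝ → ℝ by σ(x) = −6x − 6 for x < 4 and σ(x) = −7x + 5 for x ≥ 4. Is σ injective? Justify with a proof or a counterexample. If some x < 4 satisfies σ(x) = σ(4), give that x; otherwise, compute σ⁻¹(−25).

17/6

Both pieces are strictly decreasing (slopes −6 and −7), so each is injective on its own interval.
The left piece maps (−∞, 4) onto (−30, ∞); the right piece maps [4, ∞) onto (−∞, −23].
These images overlap. In particular σ(4) = −23 (right piece), and solving −6x − 6 = −23 on the left piece gives x = 17/6 < 4.
So σ(17/6) = σ(4) with 17/6 ≠ 4, and σ is not injective. This x = 17/6 is the requested value below 4.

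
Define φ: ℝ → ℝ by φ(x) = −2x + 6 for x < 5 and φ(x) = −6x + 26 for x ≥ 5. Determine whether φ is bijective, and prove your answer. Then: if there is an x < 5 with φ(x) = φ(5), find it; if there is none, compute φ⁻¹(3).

Both pieces are strictly decreasing (slopes −2 and −6), so each is injective on its own interval.
The left piece maps (−∞, 5) onto (−4, ∞); the right piece maps [5, ∞) onto (−∞, −4].
Since −4 = −4, the images partition ℝ: φ is injective and surjective, hence bijective.
Because the two images are disjoint, no x < 5 has φ(x) = φ(5), so we compute φ⁻¹(3): 3 lies in (−4, ∞), so solve −2x + 6 = 3: x = (3 − 6)/(−2) = 3/2.

3/2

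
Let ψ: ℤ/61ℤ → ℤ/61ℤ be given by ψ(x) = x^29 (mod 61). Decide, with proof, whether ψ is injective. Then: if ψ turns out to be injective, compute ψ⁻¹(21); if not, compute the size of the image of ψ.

Since 61 is prime, the nonzero elements of ℤ/61ℤ form a cyclic group of order 60.
As gcd(29, 60) = 1, raising to the 29th power is a bijection on this group: if x_1^29 ≡ x_2^29 then (x_1x_2^{−1})^29 = 1, and the only element of order dividing gcd(29, 60) = 1 is 1, so x_1 = x_2.
With ψ(0) = 0 this makes ψ injective on all of ℤ/61ℤ, hence bijective (finite equal-size domain and codomain). In particular ψ is injective.
Since ψ is injective, we find the preimage of 21. The inverse of x ↦ x^29 on (ℤ/61ℤ)^× is x ↦ x^29, because 29·29 = 841 = 14·60 + 1 ≡ 1 (mod 60) and x^{60} = 1 for x ≠ 0 (Fermat). So ψ⁻¹(21) = 21^29 mod 61.
Repeated squaring mod 61: 21^1 ≡ 21, 21^2 ≡ 21² = 441 ≡ 14, 21^4 ≡ 14² = 196 ≡ 13, 21^8 ≡ 13² = 169 ≡ 47, 21^16 ≡ 47² = 2209 ≡ 13. Since 29 = 16 + 8 + 4 + 1, 21^29 ≡ 13·47·13·21: 13·47 = 611 ≡ 1, then 1·13 = 13, then 13·21 = 273 ≡ 29. So 21^29 ≡ 29 (mod 61).
Hence ψ⁻¹(21) = 29.

29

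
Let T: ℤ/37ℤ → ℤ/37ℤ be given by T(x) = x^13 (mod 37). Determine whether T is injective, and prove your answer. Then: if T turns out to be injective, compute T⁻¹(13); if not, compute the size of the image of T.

5

Since 37 is prime, the nonzero elements of ℤ/37ℤ form a cyclic group of order 36.
As gcd(13, 36) = 1, raising to the 13th power is a bijection on this group: if u^13 ≡ v^13 then (uv^{−1})^13 = 1, and the only element of order dividing gcd(13, 36) = 1 is 1, so u = v.
With T(0) = 0 this makes T injective on all of ℤ/37ℤ, hence bijective (finite equal-size domain and codomain). In particular T is injective.
Since T is injective, we find the preimage of 13. The inverse of x ↦ x^13 on (ℤ/37ℤ)^× is x ↦ x^25, because 13·25 = 325 = 9·36 + 1 ≡ 1 (mod 36) and x^{36} = 1 for x ≠ 0 (Fermat). So T⁻¹(13) = 13^25 mod 37.
Repeated squaring mod 37: 13^1 ≡ 13, 13^2 ≡ 13² = 169 ≡ 21, 13^4 ≡ 21² = 441 ≡ 34, 13^8 ≡ 34² = 1156 ≡ 9, 13^16 ≡ 9² = 81 ≡ 7. Since 25 = 16 + 8 + 1, 13^25 ≡ 7·9·13: 7·9 = 63 ≡ 26, then 26·13 = 338 ≡ 5. So 13^25 ≡ 5 (mod 37).
Hence T⁻¹(13) = 5.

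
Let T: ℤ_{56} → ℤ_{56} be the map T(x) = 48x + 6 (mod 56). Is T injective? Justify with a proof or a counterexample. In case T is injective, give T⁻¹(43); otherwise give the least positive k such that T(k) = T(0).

By definition, injectivity means: for all x_1, x_2 in the domain, T(x_1) = T(x_2) implies x_1 = x_2.
We have gcd(48, 56) = 8 > 1. Taking x_1 = 0 and x_2 = 7: T(0) = 6 and T(7) = 48·7 + 6 = 342 ≡ 6 (mod 56).
So T(0) = T(7) while 0 ≠ 7, so T is not injective.
Since T is not injective, we find the least positive k with T(k) = T(0): this means 48k ≡ 0 (mod 56), i.e. 56 ∣ 48k. Since gcd(48, 56) = 8, dividing through by 8 this holds exactly when 7 ∣ 6k, and as gcd(6, 7) = 1, exactly when 7 ∣ k.
The smallest positive such k is 7.

7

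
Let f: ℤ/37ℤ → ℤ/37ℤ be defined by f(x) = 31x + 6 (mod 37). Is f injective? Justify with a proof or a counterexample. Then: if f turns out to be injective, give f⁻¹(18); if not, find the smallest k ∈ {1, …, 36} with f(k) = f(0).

If f(x_1) = f(x_2), then 31x_1 ≡ 31x_2 (mod 37). Because gcd(31, 37) = 1, we may cancel 31 to get x_1 ≡ x_2 (mod 37).
Thus f is injective.
We now compute 31⁻¹ mod 37 explicitly. Euclid's algorithm: 37 = 1·31 + 6, 31 = 5·6 + 1; back-substituting gives 1 = 6·31 − 5·37, so 31⁻¹ ≡ 6 (mod 37).
Since f is injective, we find f⁻¹(18): we need 31x ≡ 18 − 6 ≡ 12 (mod 37). Using 31⁻¹ = 6: x ≡ 6·12 = 72 = 1·37 + 35, so x = 35.
Check: f(35) = 31·35 + 6 = 1091 = 29·37 + 18 ≡ 18 (mod 37).

35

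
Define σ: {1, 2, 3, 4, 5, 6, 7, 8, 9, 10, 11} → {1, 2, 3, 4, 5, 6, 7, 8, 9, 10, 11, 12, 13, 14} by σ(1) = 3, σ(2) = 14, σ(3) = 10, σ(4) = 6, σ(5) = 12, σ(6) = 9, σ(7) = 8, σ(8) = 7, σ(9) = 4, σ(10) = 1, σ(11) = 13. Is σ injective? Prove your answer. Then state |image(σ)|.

11

The values σ(1), …, σ(11) are 3, 14, 10, 6, 12, 9, 8, 7, 4, 1, 13 — all distinct.
So σ(a) = σ(b) only when a = b, and σ is injective.
The image of σ is {1, 3, 4, 6, 7, 8, 9, 10, 12, 13, 14}, which has 11 elements.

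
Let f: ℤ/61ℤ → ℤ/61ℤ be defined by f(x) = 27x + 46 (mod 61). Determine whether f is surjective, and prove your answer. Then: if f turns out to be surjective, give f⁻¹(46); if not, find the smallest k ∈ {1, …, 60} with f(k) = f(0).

Recall: surjectivity means every element of the codomain has a preimage under f.
Since gcd(27, 61) = 1, 27 is invertible modulo 61. Euclid's algorithm: 61 = 2·27 + 7, 27 = 3·7 + 6, 7 = 1·6 + 1; back-substituting gives 1 = 52·27 − 23·61, so 27⁻¹ ≡ 52 (mod 61).
For any y ∈ ℤ/61ℤ, x = 52(y − 46) mod 61 satisfies f(x) = 27·52(y − 46) + 46 ≡ y (since 27·52 ≡ 1 mod 61). So every y has a preimage.
Therefore f is surjective.
Since f is surjective, we compute f⁻¹(46): solve 27x + 46 ≡ 46 (mod 61), i.e. 27x ≡ 0 (mod 61).
Multiplying by 27⁻¹ = 52 gives x ≡ 52·0 = 0 ≡ 0 (mod 61).
Check: f(0) = 27·0 + 46 = 46 ≡ 46 (mod 61).

0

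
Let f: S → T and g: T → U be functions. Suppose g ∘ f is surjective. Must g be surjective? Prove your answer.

Let c ∈ U. Since g ∘ f is surjective, some a ∈ S has g(f(a)) = c. Then b = f(a) ∈ T satisfies g(b) = c. So g is surjective.

surjective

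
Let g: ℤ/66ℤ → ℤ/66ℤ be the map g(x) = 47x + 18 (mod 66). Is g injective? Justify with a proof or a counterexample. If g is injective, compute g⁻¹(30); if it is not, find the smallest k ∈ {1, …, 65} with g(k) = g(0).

48

By definition, g is injective when g(u) = g(v) forces u = v.
If g(u) = g(v), then 47u ≡ 47v (mod 66). Because gcd(47, 66) = 1, we may cancel 47 to get u ≡ v (mod 66).
Therefore g is injective.
We now compute 47⁻¹ mod 66 explicitly. Euclid's algorithm: 66 = 1·47 + 19, 47 = 2·19 + 9, 19 = 2·9 + 1; back-substituting gives 1 = 59·47 − 42·66, so 47⁻¹ ≡ 59 (mod 66).
Since g is injective, we compute g⁻¹(30): solve 47x + 18 ≡ 30 (mod 66), i.e. 47x ≡ 12 (mod 66).
Multiplying by 47⁻¹ = 59 gives x ≡ 59·12 = 708 = 10·66 + 48 ≡ 48 (mod 66).
Check: g(48) = 47·48 + 18 = 2274 = 34·66 + 30 ≡ 30 (mod 66).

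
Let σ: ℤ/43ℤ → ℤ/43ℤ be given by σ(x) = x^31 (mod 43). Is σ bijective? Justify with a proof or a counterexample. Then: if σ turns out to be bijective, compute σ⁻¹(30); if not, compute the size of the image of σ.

29

Since 43 is prime, the nonzero elements of ℤ/43ℤ form a cyclic group of order 42.
As gcd(31, 42) = 1, raising to the 31st power is a bijection on this group: if s^31 ≡ t^31 then (st^{−1})^31 = 1, and the only element of order dividing gcd(31, 42) = 1 is 1, so s = t.
With σ(0) = 0 this makes σ injective on all of ℤ/43ℤ, hence bijective (finite equal-size domain and codomain). In particular σ is bijective.
Since σ is bijective, we find the preimage of 30. The inverse of x ↦ x^31 on (ℤ/43ℤ)^× is x ↦ x^19, because 31·19 = 589 = 14·42 + 1 ≡ 1 (mod 42) and x^{42} = 1 for x ≠ 0 (Fermat). So σ⁻¹(30) = 30^19 mod 43.
Repeated squaring mod 43: 30^1 ≡ 30, 30^2 ≡ 30² = 900 ≡ 40, 30^4 ≡ 40² = 1600 ≡ 9, 30^8 ≡ 9² = 81 ≡ 38, 30^16 ≡ 38² = 1444 ≡ 25. Since 19 = 16 + 2 + 1, 30^19 ≡ 25·40·30: 25·40 = 1000 ≡ 11, then 11·30 = 330 ≡ 29. So 30^19 ≡ 29 (mod 43).
Hence σ⁻¹(30) = 29.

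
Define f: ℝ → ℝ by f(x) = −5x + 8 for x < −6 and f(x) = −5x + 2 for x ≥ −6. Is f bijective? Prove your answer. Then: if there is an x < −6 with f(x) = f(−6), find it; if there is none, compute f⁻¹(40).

-32/5

Both pieces are strictly decreasing (slopes −5 and −5), so each is injective on its own interval.
The left piece maps (−∞, −6) onto (38, ∞); the right piece maps [−6, ∞) onto (−∞, 32].
The images leave a gap (38 has no preimage), so f is not surjective, hence not bijective.
Because the two images are disjoint, no x < −6 has f(x) = f(−6), so we compute f⁻¹(40): 40 lies in (38, ∞), so solve −5x + 8 = 40: x = (40 − 8)/(−5) = −32/5.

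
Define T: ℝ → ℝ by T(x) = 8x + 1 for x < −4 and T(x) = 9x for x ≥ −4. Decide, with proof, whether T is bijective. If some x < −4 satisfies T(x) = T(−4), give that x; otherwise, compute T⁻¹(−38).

-37/8

Both pieces are strictly increasing (slopes 8 and 9), so each is injective on its own interval.
The left piece maps (−∞, −4) onto (−∞, −31); the right piece maps [−4, ∞) onto [−36, ∞).
These images overlap. In particular T(−4) = −36 (right piece), and solving 8x + 1 = −36 on the left piece gives x = −37/8 < −4.
So T(−37/8) = T(−4) with −37/8 ≠ −4, and T is not injective, hence not bijective. This x = −37/8 is the requested value below −4.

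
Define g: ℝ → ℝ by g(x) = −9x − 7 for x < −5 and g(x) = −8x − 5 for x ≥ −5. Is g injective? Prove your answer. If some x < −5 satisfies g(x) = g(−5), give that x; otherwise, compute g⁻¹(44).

-17/3

Both pieces are strictly decreasing (slopes −9 and −8), so each is injective on its own interval.
The left piece maps (−∞, −5) onto (38, ∞); the right piece maps [−5, ∞) onto (−∞, 35].
These images are disjoint, so no value is attained by both pieces. Thus g is injective.
Because the two images are disjoint, no x < −5 has g(x) = g(−5), so we compute g⁻¹(44): 44 lies in (38, ∞), so solve −9x − 7 = 44: x = (44 + 7)/(−9) = −17/3.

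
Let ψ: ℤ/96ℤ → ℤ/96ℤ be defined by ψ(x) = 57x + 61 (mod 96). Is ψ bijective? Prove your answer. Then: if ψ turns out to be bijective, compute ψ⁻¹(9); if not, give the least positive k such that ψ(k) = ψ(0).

32

We have gcd(57, 96) = 3 > 1. Taking x_1 = 0 and x_2 = 32: ψ(0) = 61 and ψ(32) = 57·32 + 61 = 1885 ≡ 61 (mod 96).
So ψ(0) = ψ(32) while 0 ≠ 32, thus ψ is not injective, hence not bijective.
Since ψ is not bijective, we find the least positive k with ψ(k) = ψ(0): this means 57k ≡ 0 (mod 96), i.e. 96 ∣ 57k. Since gcd(57, 96) = 3, dividing through by 3 this holds exactly when 32 ∣ 19k, and as gcd(19, 32) = 1, exactly when 32 ∣ k.
The smallest positive such k is 32.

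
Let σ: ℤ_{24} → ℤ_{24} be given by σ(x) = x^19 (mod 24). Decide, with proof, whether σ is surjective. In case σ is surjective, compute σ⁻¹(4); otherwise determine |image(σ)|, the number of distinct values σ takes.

15

σ(0) = 0^19 = 0.
σ(6): Repeated squaring mod 24: 6^1 ≡ 6, 6^2 ≡ 6² = 36 ≡ 12, 6^4 ≡ 12² = 144 ≡ 0, 6^8 ≡ 0² = 0, 6^16 ≡ 0² = 0. Since 19 = 16 + 2 + 1, 6^19 ≡ 0·12·6: 0·12 = 0, then 0·6 = 0. So 6^19 ≡ 0 (mod 24).
So σ(0) = σ(6) = 0 while 0 ≠ 6, therefore σ is not injective.
A non-injective map from the 24-element set ℤ_{24} to itself takes at most 23 distinct values, so it cannot be surjective. Thus σ is not surjective.
Since σ is not surjective, we determine |image(σ)|. Computing x^19 mod 24 for each x (by repeated squaring, reducing mod 24 at every step), the values σ(0), σ(1), …, σ(23) are: 0, 1, 8, 3, 16, 5, 0, 7, 8, 9, 16, 11, 0, 13, 8, 15, 16, 17, 0, 19, 8, 21, 16, 23.
The distinct values are {0, 1, 3, 5, 7, 8, 9, 11, 13, 15, 16, 17, 19, 21, 23}; there are 15 of them.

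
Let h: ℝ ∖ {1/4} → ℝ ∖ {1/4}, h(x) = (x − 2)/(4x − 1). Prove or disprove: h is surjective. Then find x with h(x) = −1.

For any y ≠ 1/4, solving y(4x − 1) = x − 2 for x gives a well-defined x ≠ 1/4. So h is surjective.
Solving h(x) = −1: cross-multiplying gives x − 2 = −1(4x − 1), which rearranges to 5x = 3, so x = 3/5.

3/5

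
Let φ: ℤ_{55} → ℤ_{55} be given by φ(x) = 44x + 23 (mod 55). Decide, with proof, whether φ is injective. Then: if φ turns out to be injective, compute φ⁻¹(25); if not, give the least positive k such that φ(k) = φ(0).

We have gcd(44, 55) = 11 > 1. Taking x_1 = 0 and x_2 = 5: φ(0) = 23 and φ(5) = 44·5 + 23 = 243 ≡ 23 (mod 55).
So φ(0) = φ(5) while 0 ≠ 5, therefore φ is not injective.
Since φ is not injective, we find the least positive k with φ(k) = φ(0): this means 44k ≡ 0 (mod 55), i.e. 55 ∣ 44k. Since gcd(44, 55) = 11, dividing through by 11 this holds exactly when 5 ∣ 4k, and as gcd(4, 5) = 1, exactly when 5 ∣ k.
The smallest positive such k is 5.

5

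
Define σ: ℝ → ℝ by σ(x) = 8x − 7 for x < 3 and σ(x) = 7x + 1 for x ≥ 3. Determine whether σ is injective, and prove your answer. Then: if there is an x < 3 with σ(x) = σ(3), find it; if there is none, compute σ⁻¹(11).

Both pieces are strictly increasing (slopes 8 and 7), so each is injective on its own interval.
The left piece maps (−∞, 3) onto (−∞, 17); the right piece maps [3, ∞) onto [22, ∞).
These images are disjoint, so no value is attained by both pieces. Hence σ is injective.
Because the two images are disjoint, no x < 3 has σ(x) = σ(3), so we compute σ⁻¹(11): 11 lies in (−∞, 17), so solve 8x − 7 = 11: x = (11 + 7)/8 = 9/4.

9/4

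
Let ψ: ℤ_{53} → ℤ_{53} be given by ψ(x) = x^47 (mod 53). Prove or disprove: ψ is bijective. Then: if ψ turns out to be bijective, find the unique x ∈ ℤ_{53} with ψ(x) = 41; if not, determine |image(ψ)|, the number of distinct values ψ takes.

50

Since 53 is prime, the nonzero elements of ℤ_{53} form a cyclic group of order 52.
As gcd(47, 52) = 1, raising to the 47th power is a bijection on this group: if u^47 ≡ v^47 then (uv^{−1})^47 = 1, and the only element of order dividing gcd(47, 52) = 1 is 1, so u = v.
With ψ(0) = 0 this makes ψ injective on all of ℤ_{53}, hence bijective (finite equal-size domain and codomain). In particular ψ is bijective.
Since ψ is bijective, we find the preimage of 41. The inverse of x ↦ x^47 on (ℤ_{53})^× is x ↦ x^31, because 47·31 = 1457 = 28·52 + 1 ≡ 1 (mod 52) and x^{52} = 1 for x ≠ 0 (Fermat). So ψ⁻¹(41) = 41^31 mod 53.
Repeated squaring mod 53: 41^1 ≡ 41, 41^2 ≡ 41² = 1681 ≡ 38, 41^4 ≡ 38² = 1444 ≡ 13, 41^8 ≡ 13² = 169 ≡ 10, 41^16 ≡ 10² = 100 ≡ 47. Since 31 = 16 + 8 + 4 + 2 + 1, 41^31 ≡ 47·10·13·38·41: 47·10 = 470 ≡ 46, then 46·13 = 598 ≡ 15, then 15·38 = 570 ≡ 40, then 40·41 = 1640 ≡ 50. So 41^31 ≡ 50 (mod 53).
Hence ψ⁻¹(41) = 50.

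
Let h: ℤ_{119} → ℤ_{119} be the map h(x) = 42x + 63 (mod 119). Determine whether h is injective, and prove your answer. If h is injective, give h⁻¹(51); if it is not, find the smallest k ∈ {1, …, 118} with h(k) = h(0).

17

Recall: injectivity means: for all u, v in the domain, h(u) = h(v) implies u = v.
We have gcd(42, 119) = 7 > 1. Taking u = 0 and v = 17: h(0) = 63 and h(17) = 42·17 + 63 = 777 ≡ 63 (mod 119).
So h(0) = h(17) while 0 ≠ 17, hence h is not injective.
Since h is not injective, we find the least positive k with h(k) = h(0): this means 42k ≡ 0 (mod 119), i.e. 119 ∣ 42k. Since gcd(42, 119) = 7, dividing through by 7 this holds exactly when 17 ∣ 6k, and as gcd(6, 17) = 1, exactly when 17 ∣ k.
The smallest positive such k is 17.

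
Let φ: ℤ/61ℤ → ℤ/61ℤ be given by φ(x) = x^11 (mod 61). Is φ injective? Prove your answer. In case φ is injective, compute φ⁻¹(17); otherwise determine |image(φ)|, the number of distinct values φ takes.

Since 61 is prime, the nonzero elements of ℤ/61ℤ form a cyclic group of order 60.
As gcd(11, 60) = 1, raising to the 11th power is a bijection on this group: if u^11 ≡ v^11 then (uv^{−1})^11 = 1, and the only element of order dividing gcd(11, 60) = 1 is 1, so u = v.
With φ(0) = 0 this makes φ injective on all of ℤ/61ℤ, hence bijective (finite equal-size domain and codomain). In particular φ is injective.
Since φ is injective, we find the preimage of 17. The inverse of x ↦ x^11 on (ℤ/61ℤ)^× is x ↦ x^11, because 11·11 = 121 = 2·60 + 1 ≡ 1 (mod 60) and x^{60} = 1 for x ≠ 0 (Fermat). So φ⁻¹(17) = 17^11 mod 61.
Repeated squaring mod 61: 17^1 ≡ 17, 17^2 ≡ 17² = 289 ≡ 45, 17^4 ≡ 45² = 2025 ≡ 12, 17^8 ≡ 12² = 144 ≡ 22. Since 11 = 8 + 2 + 1, 17^11 ≡ 22·45·17: 22·45 = 990 ≡ 14, then 14·17 = 238 ≡ 55. So 17^11 ≡ 55 (mod 61).
Hence φ⁻¹(17) = 55.

55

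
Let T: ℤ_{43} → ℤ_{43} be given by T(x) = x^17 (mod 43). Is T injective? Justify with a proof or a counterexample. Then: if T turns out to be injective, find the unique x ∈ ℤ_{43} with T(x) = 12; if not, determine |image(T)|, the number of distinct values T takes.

34

Since 43 is prime, the nonzero elements of ℤ_{43} form a cyclic group of order 42.
As gcd(17, 42) = 1, raising to the 17th power is a bijection on this group: if u^17 ≡ v^17 then (uv^{−1})^17 = 1, and the only element of order dividing gcd(17, 42) = 1 is 1, so u = v.
With T(0) = 0 this makes T injective on all of ℤ_{43}, hence bijective (finite equal-size domain and codomain). In particular T is injective.
Since T is injective, we find the preimage of 12. The inverse of x ↦ x^17 on (ℤ_{43})^× is x ↦ x^5, because 17·5 = 85 = 2·42 + 1 ≡ 1 (mod 42) and x^{42} = 1 for x ≠ 0 (Fermat). So T⁻¹(12) = 12^5 mod 43.
Repeated squaring mod 43: 12^1 ≡ 12, 12^2 ≡ 12² = 144 ≡ 15, 12^4 ≡ 15² = 225 ≡ 10. Since 5 = 4 + 1, 12^5 ≡ 10·12: 10·12 = 120 ≡ 34. So 12^5 ≡ 34 (mod 43).
Hence T⁻¹(12) = 34.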